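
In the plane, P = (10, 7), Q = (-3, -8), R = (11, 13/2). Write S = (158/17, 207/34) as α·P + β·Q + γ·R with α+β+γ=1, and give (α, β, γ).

(15/17, 1/17, 1/17)

Signed area of the reference triangle: [PQR] = ½·(10·(-8−(13/2)) + (-3)·(13/2−7) + 11·(7−(-8))) = ½·(-145 + 3/2 + 165) = 43/4.
[SQR] = ½·((158/17)·(-8−(13/2)) + (-3)·(13/2−(207/34)) + 11·(207/34−(-8))) = ½·(-2291/17 − 21/17 + 5269/34) = 645/68, so the P-coordinate is (645/68)/(43/4) = 15/17.
[PSR] = ½·(10·(207/34−(13/2)) + (158/17)·(13/2−7) + 11·(7−(207/34))) = ½·(-70/17 − 79/17 + 341/34) = 43/68, so the Q-coordinate is 1/17.
[PQS] = ½·(10·(-8−(207/34)) + (-3)·(207/34−7) + (158/17)·(7−(-8))) = ½·(-2395/17 + 93/34 + 2370/17) = 43/68, so the R-coordinate is 1/17.
Check: 15/17 + 1/17 + 1/17 = 1.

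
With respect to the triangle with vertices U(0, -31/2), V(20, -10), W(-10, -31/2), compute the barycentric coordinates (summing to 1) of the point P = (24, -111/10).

(1, 4/5, -4/5)

Signed area of the reference triangle: [UVW] = ½·(0·(-10−(-31/2)) + 20·(-31/2−(-31/2)) + (-10)·(-31/2−(-10))) = ½·(0 + 0 + 55) = 55/2.
[PVW] = ½·(24·(-10−(-31/2)) + 20·(-31/2−(-111/10)) + (-10)·(-111/10−(-10))) = ½·(132 − 88 + 11) = 55/2, so the U-coordinate is (55/2)/(55/2) = 1.
[UPW] = ½·(0·(-111/10−(-31/2)) + 24·(-31/2−(-31/2)) + (-10)·(-31/2−(-111/10))) = ½·(0 + 0 + 44) = 22, so the V-coordinate is 4/5.
[UVP] = ½·(0·(-10−(-111/10)) + 20·(-111/10−(-31/2)) + 24·(-31/2−(-10))) = ½·(0 + 88 − 132) = -22, so the W-coordinate is -4/5.
Check: 1 + 4/5 − 4/5 = 1.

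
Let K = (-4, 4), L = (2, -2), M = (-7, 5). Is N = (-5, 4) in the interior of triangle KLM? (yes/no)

Barycentric coordinates of N: (5/12, 1/12, 1/2).
The three coordinates are positive, positive, positive; a point is interior exactly when all three are positive.

yes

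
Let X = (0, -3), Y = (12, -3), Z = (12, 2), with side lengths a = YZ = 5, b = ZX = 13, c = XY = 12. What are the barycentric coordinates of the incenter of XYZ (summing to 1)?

(1/6, 13/30, 2/5)

The incenter has barycentric coordinates proportional to the opposite side lengths: (5 : 13 : 12).
Normalizing by 5+13+12 = 30 gives (1/6, 13/30, 2/5).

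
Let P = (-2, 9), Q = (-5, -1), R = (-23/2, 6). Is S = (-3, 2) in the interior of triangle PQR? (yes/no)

no

Barycentric coordinates of S: (67/172, 127/172, -11/86).
The three coordinates are positive, positive, negative; a point is interior exactly when all three are positive.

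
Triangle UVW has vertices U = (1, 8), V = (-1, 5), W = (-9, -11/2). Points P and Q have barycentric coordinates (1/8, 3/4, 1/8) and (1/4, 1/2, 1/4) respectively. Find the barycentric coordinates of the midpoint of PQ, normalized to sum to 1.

Since both coordinate triples sum to 1, the midpoint's barycentrics are the componentwise average.
(1/8+1/4)/2 = 3/16; similarly 5/8 and 3/16.

(3/16, 5/8, 3/16)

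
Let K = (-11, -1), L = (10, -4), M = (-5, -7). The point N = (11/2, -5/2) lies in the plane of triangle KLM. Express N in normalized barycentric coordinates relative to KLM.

(1/3, 5/6, -1/6)

Signed area of the reference triangle: [KLM] = ½·((-11)·(-4−(-7)) + 10·(-7−(-1)) + (-5)·(-1−(-4))) = ½·(-33 − 60 − 15) = -54.
[NLM] = ½·((11/2)·(-4−(-7)) + 10·(-7−(-5/2)) + (-5)·(-5/2−(-4))) = ½·(33/2 − 45 − 15/2) = -18, so the K-coordinate is (-18)/(-54) = 1/3.
[KNM] = ½·((-11)·(-5/2−(-7)) + (11/2)·(-7−(-1)) + (-5)·(-1−(-5/2))) = ½·(-99/2 − 33 − 15/2) = -45, so the L-coordinate is 5/6.
[KLN] = ½·((-11)·(-4−(-5/2)) + 10·(-5/2−(-1)) + (11/2)·(-1−(-4))) = ½·(33/2 − 15 + 33/2) = 9, so the M-coordinate is -1/6.
Check: 1/3 + 5/6 − 1/6 = 1.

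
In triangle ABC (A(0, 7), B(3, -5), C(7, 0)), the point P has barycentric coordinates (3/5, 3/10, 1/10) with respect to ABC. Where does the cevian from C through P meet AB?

Line CP meets AB where the C-coordinate vanishes; zeroing P's C-weight and renormalizing leaves A, B-weights 3/5 : 3/10 → (2/3, 1/3).
So Q = (2/3)·A + (1/3)·B = (1, 3).

(1, 3)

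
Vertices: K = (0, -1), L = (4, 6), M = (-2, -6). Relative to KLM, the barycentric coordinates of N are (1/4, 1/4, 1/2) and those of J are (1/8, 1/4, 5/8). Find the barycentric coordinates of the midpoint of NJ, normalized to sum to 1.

(3/16, 1/4, 9/16)

Since both coordinate triples sum to 1, the midpoint's barycentrics are the componentwise average.
(1/4+1/8)/2 = 3/16; similarly 1/4 and 9/16.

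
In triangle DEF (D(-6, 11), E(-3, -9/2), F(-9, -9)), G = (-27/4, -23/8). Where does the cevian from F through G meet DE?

Barycentric coordinates of G with respect to DEF: (1/4, 1/4, 1/2).
On side DE the F-coordinate is zero; dropping G's F-weight 1/2 and renormalizing the remaining 1/4 : 1/4 gives weights 1/2, 1/2 on D, E.
H = (1/2)·(-6, 11) + (1/2)·(-3, -9/2) = (-9/2, 13/4).

(-9/2, 13/4)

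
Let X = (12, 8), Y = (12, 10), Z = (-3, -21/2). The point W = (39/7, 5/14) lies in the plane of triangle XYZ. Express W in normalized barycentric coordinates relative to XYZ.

Signed area of the reference triangle: [XYZ] = ½·(12·(10−(-21/2)) + 12·(-21/2−8) + (-3)·(8−10)) = ½·(246 − 222 + 6) = 15.
[WYZ] = ½·((39/7)·(10−(-21/2)) + 12·(-21/2−(5/14)) + (-3)·(5/14−10)) = ½·(1599/14 − 912/7 + 405/14) = 45/7, so the X-coordinate is (45/7)/15 = 3/7.
[XWZ] = ½·(12·(5/14−(-21/2)) + (39/7)·(-21/2−8) + (-3)·(8−(5/14))) = ½·(912/7 − 1443/14 − 321/14) = 15/7, so the Y-coordinate is 1/7.
[XYW] = ½·(12·(10−(5/14)) + 12·(5/14−8) + (39/7)·(8−10)) = ½·(810/7 − 642/7 − 78/7) = 45/7, so the Z-coordinate is 3/7.

(3/7, 1/7, 3/7)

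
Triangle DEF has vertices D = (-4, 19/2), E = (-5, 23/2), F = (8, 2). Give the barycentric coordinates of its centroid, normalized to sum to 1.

The centroid is the average of the vertices, so each weight is 1/3.

(1/3, 1/3, 1/3)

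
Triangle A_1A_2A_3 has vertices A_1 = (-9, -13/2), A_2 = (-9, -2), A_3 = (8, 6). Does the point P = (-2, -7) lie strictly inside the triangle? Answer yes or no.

no

Barycentric coordinates of P: (94/51, -64/51, 7/17).
The three coordinates are positive, negative, positive; a point is interior exactly when all three are positive.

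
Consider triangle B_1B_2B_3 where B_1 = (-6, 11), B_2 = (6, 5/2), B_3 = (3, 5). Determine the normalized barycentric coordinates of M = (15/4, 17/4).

(1/12, 1/2, 5/12)

Signed area of the reference triangle: [B_1B_2B_3] = ½·((-6)·(5/2−5) + 6·(5−11) + 3·(11−(5/2))) = ½·(15 − 36 + 51/2) = 9/4.
[MB_2B_3] = ½·((15/4)·(5/2−5) + 6·(5−(17/4)) + 3·(17/4−(5/2))) = ½·(-75/8 + 9/2 + 21/4) = 3/16, so the B_1-coordinate is (3/16)/(9/4) = 1/12.
[B_1MB_3] = ½·((-6)·(17/4−5) + (15/4)·(5−11) + 3·(11−(17/4))) = ½·(9/2 − 45/2 + 81/4) = 9/8, so the B_2-coordinate is 1/2.
[B_1B_2M] = ½·((-6)·(5/2−(17/4)) + 6·(17/4−11) + (15/4)·(11−(5/2))) = ½·(21/2 − 81/2 + 255/8) = 15/16, so the B_3-coordinate is 5/12.
Check: 1/12 + 1/2 + 5/12 = 1.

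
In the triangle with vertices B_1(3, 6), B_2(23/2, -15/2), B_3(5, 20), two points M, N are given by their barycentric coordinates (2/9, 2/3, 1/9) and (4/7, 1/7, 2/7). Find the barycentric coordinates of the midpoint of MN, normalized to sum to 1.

(25/63, 17/42, 25/126)

Since both coordinate triples sum to 1, the midpoint's barycentrics are the componentwise average.
(2/9+4/7)/2 = 25/63; similarly 17/42 and 25/126.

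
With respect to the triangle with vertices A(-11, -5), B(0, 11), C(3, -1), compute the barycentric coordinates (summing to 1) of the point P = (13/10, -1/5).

(1/10, 1/10, 4/5)

Signed area of the reference triangle: [ABC] = ½·((-11)·(11−(-1)) + 0·(-1−(-5)) + 3·(-5−11)) = ½·(-132 + 0 − 48) = -90.
[PBC] = ½·((13/10)·(11−(-1)) + 0·(-1−(-1/5)) + 3·(-1/5−11)) = ½·(78/5 + 0 − 168/5) = -9, so the A-coordinate is (-9)/(-90) = 1/10.
[APC] = ½·((-11)·(-1/5−(-1)) + (13/10)·(-1−(-5)) + 3·(-5−(-1/5))) = ½·(-44/5 + 26/5 − 72/5) = -9, so the B-coordinate is 1/10.
[ABP] = ½·((-11)·(11−(-1/5)) + 0·(-1/5−(-5)) + (13/10)·(-5−11)) = ½·(-616/5 + 0 − 104/5) = -72, so the C-coordinate is 4/5.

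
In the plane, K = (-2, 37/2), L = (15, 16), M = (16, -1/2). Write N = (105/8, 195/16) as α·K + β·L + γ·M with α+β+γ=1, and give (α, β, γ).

Signed area of the reference triangle: [KLM] = ½·((-2)·(16−(-1/2)) + 15·(-1/2−(37/2)) + 16·(37/2−16)) = ½·(-33 − 285 + 40) = -139.
[NLM] = ½·((105/8)·(16−(-1/2)) + 15·(-1/2−(195/16)) + 16·(195/16−16)) = ½·(3465/16 − 3045/16 − 61) = -139/8, so the K-coordinate is (-139/8)/(-139) = 1/8.
[KNM] = ½·((-2)·(195/16−(-1/2)) + (105/8)·(-1/2−(37/2)) + 16·(37/2−(195/16))) = ½·(-203/8 − 1995/8 + 101) = -695/8, so the L-coordinate is 5/8.
[KLN] = ½·((-2)·(16−(195/16)) + 15·(195/16−(37/2)) + (105/8)·(37/2−16)) = ½·(-61/8 − 1515/16 + 525/16) = -139/4, so the M-coordinate is 1/4.

(1/8, 5/8, 1/4)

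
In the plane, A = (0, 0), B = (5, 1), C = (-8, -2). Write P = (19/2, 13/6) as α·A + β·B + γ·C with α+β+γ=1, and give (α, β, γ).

(5/6, 5/6, -2/3)

Signed area of the reference triangle: [ABC] = ½·(0·(1−(-2)) + 5·(-2−0) + (-8)·(0−1)) = ½·(0 − 10 + 8) = -1.
[PBC] = ½·((19/2)·(1−(-2)) + 5·(-2−(13/6)) + (-8)·(13/6−1)) = ½·(57/2 − 125/6 − 28/3) = -5/6, so the A-coordinate is (-5/6)/(-1) = 5/6.
[APC] = ½·(0·(13/6−(-2)) + (19/2)·(-2−0) + (-8)·(0−(13/6))) = ½·(0 − 19 + 52/3) = -5/6, so the B-coordinate is 5/6.
[ABP] = ½·(0·(1−(13/6)) + 5·(13/6−0) + (19/2)·(0−1)) = ½·(0 + 65/6 − 19/2) = 2/3, so the C-coordinate is -2/3.
Check: 5/6 + 5/6 − 2/3 = 1.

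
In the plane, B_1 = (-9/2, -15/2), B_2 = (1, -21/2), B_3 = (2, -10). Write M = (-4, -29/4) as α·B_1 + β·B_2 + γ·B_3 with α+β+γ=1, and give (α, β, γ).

Signed area of the reference triangle: [B_1B_2B_3] = ½·((-9/2)·(-21/2−(-10)) + 1·(-10−(-15/2)) + 2·(-15/2−(-21/2))) = ½·(9/4 − 5/2 + 6) = 23/8.
[MB_2B_3] = ½·((-4)·(-21/2−(-10)) + 1·(-10−(-29/4)) + 2·(-29/4−(-21/2))) = ½·(2 − 11/4 + 13/2) = 23/8, so the B_1-coordinate is (23/8)/(23/8) = 1.
[B_1MB_3] = ½·((-9/2)·(-29/4−(-10)) + (-4)·(-10−(-15/2)) + 2·(-15/2−(-29/4))) = ½·(-99/8 + 10 − 1/2) = -23/16, so the B_2-coordinate is -1/2.
[B_1B_2M] = ½·((-9/2)·(-21/2−(-29/4)) + 1·(-29/4−(-15/2)) + (-4)·(-15/2−(-21/2))) = ½·(117/8 + 1/4 − 12) = 23/16, so the B_3-coordinate is 1/2.
Check: 1 − 1/2 + 1/2 = 1.

(1, -1/2, 1/2)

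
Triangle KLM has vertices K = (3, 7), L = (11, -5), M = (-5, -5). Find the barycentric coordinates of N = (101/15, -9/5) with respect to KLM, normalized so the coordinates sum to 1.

(4/15, 3/5, 2/15)

Signed area of the reference triangle: [KLM] = ½·(3·(-5−(-5)) + 11·(-5−7) + (-5)·(7−(-5))) = ½·(0 − 132 − 60) = -96.
[NLM] = ½·((101/15)·(-5−(-5)) + 11·(-5−(-9/5)) + (-5)·(-9/5−(-5))) = ½·(0 − 176/5 − 16) = -128/5, so the K-coordinate is (-128/5)/(-96) = 4/15.
[KNM] = ½·(3·(-9/5−(-5)) + (101/15)·(-5−7) + (-5)·(7−(-9/5))) = ½·(48/5 − 404/5 − 44) = -288/5, so the L-coordinate is 3/5.
[KLN] = ½·(3·(-5−(-9/5)) + 11·(-9/5−7) + (101/15)·(7−(-5))) = ½·(-48/5 − 484/5 + 404/5) = -64/5, so the M-coordinate is 2/15.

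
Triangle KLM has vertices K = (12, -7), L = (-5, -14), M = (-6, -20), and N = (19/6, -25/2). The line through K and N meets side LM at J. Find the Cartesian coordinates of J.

Barycentric coordinates of N with respect to KLM: (1/2, 1/6, 1/3).
On side LM the K-coordinate is zero; dropping N's K-weight 1/2 and renormalizing the remaining 1/6 : 1/3 gives weights 1/3, 2/3 on L, M.
J = (1/3)·(-5, -14) + (2/3)·(-6, -20) = (-17/3, -18).

(-17/3, -18)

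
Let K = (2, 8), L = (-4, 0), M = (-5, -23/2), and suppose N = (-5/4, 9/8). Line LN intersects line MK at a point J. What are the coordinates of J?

(-1/3, 3/2)

Barycentric coordinates of N with respect to KLM: (1/2, 1/4, 1/4).
On side MK the L-coordinate is zero; dropping N's L-weight 1/4 and renormalizing the remaining 1/4 : 1/2 gives weights 1/3, 2/3 on M, K.
J = (1/3)·(-5, -23/2) + (2/3)·(2, 8) = (-1/3, 3/2).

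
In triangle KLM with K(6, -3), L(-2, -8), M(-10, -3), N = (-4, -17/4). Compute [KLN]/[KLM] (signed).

1/2

[KLM] = ½·(6·(-8−(-3)) + (-2)·(-3−(-3)) + (-10)·(-3−(-8))) = ½·(-30 + 0 − 50) = -40.
[KLN] = ½·(6·(-8−(-17/4)) + (-2)·(-17/4−(-3)) + (-4)·(-3−(-8))) = ½·(-45/2 + 5/2 − 20) = -20, so the ratio is (-20)/(-40) = 1/2.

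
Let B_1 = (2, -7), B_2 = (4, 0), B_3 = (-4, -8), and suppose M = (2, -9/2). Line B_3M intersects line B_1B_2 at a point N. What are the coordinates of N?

Barycentric coordinates of M with respect to B_1B_2B_3: (1/2, 3/8, 1/8).
On side B_1B_2 the B_3-coordinate is zero; dropping M's B_3-weight 1/8 and renormalizing the remaining 1/2 : 3/8 gives weights 4/7, 3/7 on B_1, B_2.
N = (4/7)·(2, -7) + (3/7)·(4, 0) = (20/7, -4).

(20/7, -4)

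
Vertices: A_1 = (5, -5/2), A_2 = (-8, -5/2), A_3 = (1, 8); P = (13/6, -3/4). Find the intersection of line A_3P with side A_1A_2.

(12/5, -5/2)

Barycentric coordinates of P with respect to A_1A_2A_3: (2/3, 1/6, 1/6).
On side A_1A_2 the A_3-coordinate is zero; dropping P's A_3-weight 1/6 and renormalizing the remaining 2/3 : 1/6 gives weights 4/5, 1/5 on A_1, A_2.
Q = (4/5)·(5, -5/2) + (1/5)·(-8, -5/2) = (12/5, -5/2).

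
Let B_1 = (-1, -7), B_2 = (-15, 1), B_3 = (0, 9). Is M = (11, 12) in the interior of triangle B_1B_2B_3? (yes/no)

no

Barycentric coordinates of M: (43/232, -173/232, 181/116).
The three coordinates are positive, negative, positive; a point is interior exactly when all three are positive.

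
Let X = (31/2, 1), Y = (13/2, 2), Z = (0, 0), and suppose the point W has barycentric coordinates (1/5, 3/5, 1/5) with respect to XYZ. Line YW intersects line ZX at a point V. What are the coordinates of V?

(31/4, 1/2)

Line YW meets ZX where the Y-coordinate vanishes; zeroing W's Y-weight and renormalizing leaves Z, X-weights 1/5 : 1/5 → (1/2, 1/2).
So V = (1/2)·Z + (1/2)·X = (31/4, 1/2).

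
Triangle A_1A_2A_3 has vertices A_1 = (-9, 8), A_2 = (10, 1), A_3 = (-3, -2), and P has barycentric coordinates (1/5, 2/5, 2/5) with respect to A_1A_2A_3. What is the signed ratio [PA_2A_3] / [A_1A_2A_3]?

The signed ratio [PA_2A_3]/[A_1A_2A_3] equals the barycentric coordinate of P at vertex A_1, which is 1/5.

1/5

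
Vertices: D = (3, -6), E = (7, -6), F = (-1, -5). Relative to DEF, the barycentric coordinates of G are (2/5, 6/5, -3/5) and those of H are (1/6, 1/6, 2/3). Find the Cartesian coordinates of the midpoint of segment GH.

Barycentric coordinates of the midpoint are the average: (17/60, 41/60, 1/30).
Converting: (17/60)·D + (41/60)·E + (1/30)·F = (28/5, -179/30).

(28/5, -179/30)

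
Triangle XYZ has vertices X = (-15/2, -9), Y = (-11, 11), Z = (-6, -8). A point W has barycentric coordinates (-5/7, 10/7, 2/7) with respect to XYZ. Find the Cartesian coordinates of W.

(-169/14, 139/7)

W = (-5/7)·X + (10/7)·Y + (2/7)·Z.
x-coordinate: (-5/7)·(-15/2) + (10/7)·(-11) + (2/7)·(-6) = -169/14.
y-coordinate: (-5/7)·(-9) + (10/7)·11 + (2/7)·(-8) = 139/7.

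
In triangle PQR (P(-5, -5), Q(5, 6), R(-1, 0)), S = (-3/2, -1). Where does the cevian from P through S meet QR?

(2, 3)

Barycentric coordinates of S with respect to PQR: (1/2, 1/4, 1/4).
On side QR the P-coordinate is zero; dropping S's P-weight 1/2 and renormalizing the remaining 1/4 : 1/4 gives weights 1/2, 1/2 on Q, R.
T = (1/2)·(5, 6) + (1/2)·(-1, 0) = (2, 3).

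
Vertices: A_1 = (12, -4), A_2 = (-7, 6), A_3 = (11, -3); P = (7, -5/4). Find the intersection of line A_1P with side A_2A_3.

(2, 3/2)

Barycentric coordinates of P with respect to A_1A_2A_3: (1/2, 1/4, 1/4).
On side A_2A_3 the A_1-coordinate is zero; dropping P's A_1-weight 1/2 and renormalizing the remaining 1/4 : 1/4 gives weights 1/2, 1/2 on A_2, A_3.
Q = (1/2)·(-7, 6) + (1/2)·(11, -3) = (2, 3/2).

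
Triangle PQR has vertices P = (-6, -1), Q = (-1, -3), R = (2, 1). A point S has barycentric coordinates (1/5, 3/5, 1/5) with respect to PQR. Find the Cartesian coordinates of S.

(-7/5, -9/5)

S = (1/5)·P + (3/5)·Q + (1/5)·R.
x-coordinate: (1/5)·(-6) + (3/5)·(-1) + (1/5)·2 = -7/5.
y-coordinate: (1/5)·(-1) + (3/5)·(-3) + (1/5)·1 = -9/5.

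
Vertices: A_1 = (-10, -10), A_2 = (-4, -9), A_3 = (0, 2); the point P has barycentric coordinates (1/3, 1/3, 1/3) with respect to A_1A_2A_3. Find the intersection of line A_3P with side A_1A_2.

(-7, -19/2)

Line A_3P meets A_1A_2 where the A_3-coordinate vanishes; zeroing P's A_3-weight and renormalizing leaves A_1, A_2-weights 1/3 : 1/3 → (1/2, 1/2).
So Q = (1/2)·A_1 + (1/2)·A_2 = (-7, -19/2).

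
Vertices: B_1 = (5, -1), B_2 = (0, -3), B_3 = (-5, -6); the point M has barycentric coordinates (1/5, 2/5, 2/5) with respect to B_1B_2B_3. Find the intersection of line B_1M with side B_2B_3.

(-5/2, -9/2)

Line B_1M meets B_2B_3 where the B_1-coordinate vanishes; zeroing M's B_1-weight and renormalizing leaves B_2, B_3-weights 2/5 : 2/5 → (1/2, 1/2).
So N = (1/2)·B_2 + (1/2)·B_3 = (-5/2, -9/2).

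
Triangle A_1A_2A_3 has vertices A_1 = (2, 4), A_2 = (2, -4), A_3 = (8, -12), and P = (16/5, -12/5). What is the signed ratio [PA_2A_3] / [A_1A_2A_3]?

[A_1A_2A_3] = ½·(2·(-4−(-12)) + 2·(-12−4) + 8·(4−(-4))) = ½·(16 − 32 + 64) = 24.
[PA_2A_3] = ½·((16/5)·(-4−(-12)) + 2·(-12−(-12/5)) + 8·(-12/5−(-4))) = ½·(128/5 − 96/5 + 64/5) = 48/5, so the ratio is (48/5)/24 = 2/5.

2/5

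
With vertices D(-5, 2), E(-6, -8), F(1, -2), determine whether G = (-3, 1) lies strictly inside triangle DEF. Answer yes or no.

Barycentric coordinates of G: (45/64, -1/32, 21/64).
The three coordinates are positive, negative, positive; a point is interior exactly when all three are positive.

no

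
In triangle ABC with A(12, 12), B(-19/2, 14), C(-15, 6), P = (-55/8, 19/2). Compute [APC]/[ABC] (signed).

1/4

[ABC] = ½·(12·(14−6) + (-19/2)·(6−12) + (-15)·(12−14)) = ½·(96 + 57 + 30) = 183/2.
[APC] = ½·(12·(19/2−6) + (-55/8)·(6−12) + (-15)·(12−(19/2))) = ½·(42 + 165/4 − 75/2) = 183/8, so the ratio is (183/8)/(183/2) = 1/4.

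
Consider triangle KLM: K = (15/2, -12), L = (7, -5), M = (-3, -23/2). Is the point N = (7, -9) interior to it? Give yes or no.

yes

Barycentric coordinates of N: (160/293, 125/293, 8/293).
The three coordinates are positive, positive, positive; a point is interior exactly when all three are positive.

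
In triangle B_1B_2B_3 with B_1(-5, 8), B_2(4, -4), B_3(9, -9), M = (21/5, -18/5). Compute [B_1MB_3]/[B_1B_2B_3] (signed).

[B_1B_2B_3] = ½·((-5)·(-4−(-9)) + 4·(-9−8) + 9·(8−(-4))) = ½·(-25 − 68 + 108) = 15/2.
[B_1MB_3] = ½·((-5)·(-18/5−(-9)) + (21/5)·(-9−8) + 9·(8−(-18/5))) = ½·(-27 − 357/5 + 522/5) = 3, so the ratio is 3/(15/2) = 2/5.

2/5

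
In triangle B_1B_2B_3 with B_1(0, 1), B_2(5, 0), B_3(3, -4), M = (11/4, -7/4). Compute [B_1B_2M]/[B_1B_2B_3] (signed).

[B_1B_2B_3] = ½·(0·(0−(-4)) + 5·(-4−1) + 3·(1−0)) = ½·(0 − 25 + 3) = -11.
[B_1B_2M] = ½·(0·(0−(-7/4)) + 5·(-7/4−1) + (11/4)·(1−0)) = ½·(0 − 55/4 + 11/4) = -11/2, so the ratio is (-11/2)/(-11) = 1/2.

1/2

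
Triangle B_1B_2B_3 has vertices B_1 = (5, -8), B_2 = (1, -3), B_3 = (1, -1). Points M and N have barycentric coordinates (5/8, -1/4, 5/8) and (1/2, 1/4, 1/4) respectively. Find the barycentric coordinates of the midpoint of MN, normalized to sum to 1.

(9/16, 0, 7/16)

Since both coordinate triples sum to 1, the midpoint's barycentrics are the componentwise average.
(5/8+1/2)/2 = 9/16; similarly 0 and 7/16.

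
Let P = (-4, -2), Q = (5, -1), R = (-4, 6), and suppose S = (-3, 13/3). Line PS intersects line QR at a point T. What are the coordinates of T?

Barycentric coordinates of S with respect to PQR: (1/9, 1/9, 7/9).
On side QR the P-coordinate is zero; dropping S's P-weight 1/9 and renormalizing the remaining 1/9 : 7/9 gives weights 1/8, 7/8 on Q, R.
T = (1/8)·(5, -1) + (7/8)·(-4, 6) = (-23/8, 41/8).

(-23/8, 41/8)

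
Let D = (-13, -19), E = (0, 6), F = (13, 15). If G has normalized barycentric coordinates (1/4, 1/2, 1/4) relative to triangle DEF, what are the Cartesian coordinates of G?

G = (1/4)·D + (1/2)·E + (1/4)·F.
x-coordinate: (1/4)·(-13) + (1/2)·0 + (1/4)·13 = 0.
y-coordinate: (1/4)·(-19) + (1/2)·6 + (1/4)·15 = 2.

(0, 2)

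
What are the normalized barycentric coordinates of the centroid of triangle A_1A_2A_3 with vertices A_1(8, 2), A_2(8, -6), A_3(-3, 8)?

The centroid is the average of the vertices, so each weight is 1/3.

(1/3, 1/3, 1/3)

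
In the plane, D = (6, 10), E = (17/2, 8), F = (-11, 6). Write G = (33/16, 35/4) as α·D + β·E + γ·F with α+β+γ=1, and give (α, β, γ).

(5/8, 1/8, 1/4)

Signed area of the reference triangle: [DEF] = ½·(6·(8−6) + (17/2)·(6−10) + (-11)·(10−8)) = ½·(12 − 34 − 22) = -22.
[GEF] = ½·((33/16)·(8−6) + (17/2)·(6−(35/4)) + (-11)·(35/4−8)) = ½·(33/8 − 187/8 − 33/4) = -55/4, so the D-coordinate is (-55/4)/(-22) = 5/8.
[DGF] = ½·(6·(35/4−6) + (33/16)·(6−10) + (-11)·(10−(35/4))) = ½·(33/2 − 33/4 − 55/4) = -11/4, so the E-coordinate is 1/8.
[DEG] = ½·(6·(8−(35/4)) + (17/2)·(35/4−10) + (33/16)·(10−8)) = ½·(-9/2 − 85/8 + 33/8) = -11/2, so the F-coordinate is 1/4.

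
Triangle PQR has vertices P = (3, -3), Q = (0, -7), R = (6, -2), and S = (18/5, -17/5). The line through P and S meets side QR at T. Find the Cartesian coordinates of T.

(4, -11/3)

Barycentric coordinates of S with respect to PQR: (2/5, 1/5, 2/5).
On side QR the P-coordinate is zero; dropping S's P-weight 2/5 and renormalizing the remaining 1/5 : 2/5 gives weights 1/3, 2/3 on Q, R.
T = (1/3)·(0, -7) + (2/3)·(6, -2) = (4, -11/3).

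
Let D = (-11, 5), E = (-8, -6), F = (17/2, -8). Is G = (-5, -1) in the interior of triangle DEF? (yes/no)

Barycentric coordinates of G: (59/117, 2/9, 32/117).
The three coordinates are positive, positive, positive; a point is interior exactly when all three are positive.

yes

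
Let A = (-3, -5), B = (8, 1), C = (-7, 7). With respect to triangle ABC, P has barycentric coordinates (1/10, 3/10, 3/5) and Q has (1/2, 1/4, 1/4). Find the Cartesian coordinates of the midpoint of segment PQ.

Barycentric coordinates of the midpoint are the average: (3/10, 11/40, 17/40).
Converting: (3/10)·A + (11/40)·B + (17/40)·C = (-67/40, 7/4).

(-67/40, 7/4)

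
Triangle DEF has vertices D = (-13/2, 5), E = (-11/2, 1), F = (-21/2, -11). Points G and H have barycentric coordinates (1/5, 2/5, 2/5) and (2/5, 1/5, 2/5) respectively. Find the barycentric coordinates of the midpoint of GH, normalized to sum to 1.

(3/10, 3/10, 2/5)

Since both coordinate triples sum to 1, the midpoint's barycentrics are the componentwise average.
(1/5+2/5)/2 = 3/10; similarly 3/10 and 2/5.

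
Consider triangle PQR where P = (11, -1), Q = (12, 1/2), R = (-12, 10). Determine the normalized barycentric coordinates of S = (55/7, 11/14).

(5/7, 1/7, 1/7)

Signed area of the reference triangle: [PQR] = ½·(11·(1/2−10) + 12·(10−(-1)) + (-12)·(-1−(1/2))) = ½·(-209/2 + 132 + 18) = 91/4.
[SQR] = ½·((55/7)·(1/2−10) + 12·(10−(11/14)) + (-12)·(11/14−(1/2))) = ½·(-1045/14 + 774/7 − 24/7) = 65/4, so the P-coordinate is (65/4)/(91/4) = 5/7.
[PSR] = ½·(11·(11/14−10) + (55/7)·(10−(-1)) + (-12)·(-1−(11/14))) = ½·(-1419/14 + 605/7 + 150/7) = 13/4, so the Q-coordinate is 1/7.
[PQS] = ½·(11·(1/2−(11/14)) + 12·(11/14−(-1)) + (55/7)·(-1−(1/2))) = ½·(-22/7 + 150/7 − 165/14) = 13/4, so the R-coordinate is 1/7.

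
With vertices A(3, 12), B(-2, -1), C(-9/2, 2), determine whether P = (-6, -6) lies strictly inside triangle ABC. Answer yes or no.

no

Barycentric coordinates of P: (-49/95, 18/19, 54/95).
The three coordinates are negative, positive, positive; a point is interior exactly when all three are positive.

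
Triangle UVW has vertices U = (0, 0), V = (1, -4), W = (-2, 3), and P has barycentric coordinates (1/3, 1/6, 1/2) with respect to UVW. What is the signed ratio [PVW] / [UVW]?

1/3

The signed ratio [PVW]/[UVW] equals the barycentric coordinate of P at vertex U, which is 1/3.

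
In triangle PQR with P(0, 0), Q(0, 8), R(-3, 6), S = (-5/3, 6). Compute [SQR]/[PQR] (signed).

1/9

[PQR] = ½·(0·(8−6) + 0·(6−0) + (-3)·(0−8)) = ½·(0 + 0 + 24) = 12.
[SQR] = ½·((-5/3)·(8−6) + 0·(6−6) + (-3)·(6−8)) = ½·(-10/3 + 0 + 6) = 4/3, so the ratio is (4/3)/12 = 1/9.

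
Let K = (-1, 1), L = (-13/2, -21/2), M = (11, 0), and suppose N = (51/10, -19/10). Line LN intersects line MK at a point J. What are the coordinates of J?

(8, 1/4)

Barycentric coordinates of N with respect to KLM: (1/5, 1/5, 3/5).
On side MK the L-coordinate is zero; dropping N's L-weight 1/5 and renormalizing the remaining 3/5 : 1/5 gives weights 3/4, 1/4 on M, K.
J = (3/4)·(11, 0) + (1/4)·(-1, 1) = (8, 1/4).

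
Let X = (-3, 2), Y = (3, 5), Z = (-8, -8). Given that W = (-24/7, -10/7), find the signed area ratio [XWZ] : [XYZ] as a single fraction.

[XYZ] = ½·((-3)·(5−(-8)) + 3·(-8−2) + (-8)·(2−5)) = ½·(-39 − 30 + 24) = -45/2.
[XWZ] = ½·((-3)·(-10/7−(-8)) + (-24/7)·(-8−2) + (-8)·(2−(-10/7))) = ½·(-138/7 + 240/7 − 192/7) = -45/7, so the ratio is (-45/7)/(-45/2) = 2/7.

2/7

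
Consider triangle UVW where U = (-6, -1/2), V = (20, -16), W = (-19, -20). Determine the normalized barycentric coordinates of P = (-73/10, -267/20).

(3/10, 1/5, 1/2)

Signed area of the reference triangle: [UVW] = ½·((-6)·(-16−(-20)) + 20·(-20−(-1/2)) + (-19)·(-1/2−(-16))) = ½·(-24 − 390 − 589/2) = -1417/4.
[PVW] = ½·((-73/10)·(-16−(-20)) + 20·(-20−(-267/20)) + (-19)·(-267/20−(-16))) = ½·(-146/5 − 133 − 1007/20) = -4251/40, so the U-coordinate is (-4251/40)/(-1417/4) = 3/10.
[UPW] = ½·((-6)·(-267/20−(-20)) + (-73/10)·(-20−(-1/2)) + (-19)·(-1/2−(-267/20))) = ½·(-399/10 + 2847/20 − 4883/20) = -1417/20, so the V-coordinate is 1/5.
[UVP] = ½·((-6)·(-16−(-267/20)) + 20·(-267/20−(-1/2)) + (-73/10)·(-1/2−(-16))) = ½·(159/10 − 257 − 2263/20) = -1417/8, so the W-coordinate is 1/2.
Check: 3/10 + 1/5 + 1/2 = 1.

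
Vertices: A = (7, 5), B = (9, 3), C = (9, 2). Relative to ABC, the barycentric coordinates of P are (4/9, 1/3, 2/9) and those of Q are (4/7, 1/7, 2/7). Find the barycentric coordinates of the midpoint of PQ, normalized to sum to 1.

(32/63, 5/21, 16/63)

Since both coordinate triples sum to 1, the midpoint's barycentrics are the componentwise average.
(4/9+4/7)/2 = 32/63; similarly 5/21 and 16/63.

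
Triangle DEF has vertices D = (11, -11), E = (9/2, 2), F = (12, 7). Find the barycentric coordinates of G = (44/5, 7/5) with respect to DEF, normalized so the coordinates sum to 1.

(1/5, 2/5, 2/5)

Signed area of the reference triangle: [DEF] = ½·(11·(2−7) + (9/2)·(7−(-11)) + 12·(-11−2)) = ½·(-55 + 81 − 156) = -65.
[GEF] = ½·((44/5)·(2−7) + (9/2)·(7−(7/5)) + 12·(7/5−2)) = ½·(-44 + 126/5 − 36/5) = -13, so the D-coordinate is (-13)/(-65) = 1/5.
[DGF] = ½·(11·(7/5−7) + (44/5)·(7−(-11)) + 12·(-11−(7/5))) = ½·(-308/5 + 792/5 − 744/5) = -26, so the E-coordinate is 2/5.
[DEG] = ½·(11·(2−(7/5)) + (9/2)·(7/5−(-11)) + (44/5)·(-11−2)) = ½·(33/5 + 279/5 − 572/5) = -26, so the F-coordinate is 2/5.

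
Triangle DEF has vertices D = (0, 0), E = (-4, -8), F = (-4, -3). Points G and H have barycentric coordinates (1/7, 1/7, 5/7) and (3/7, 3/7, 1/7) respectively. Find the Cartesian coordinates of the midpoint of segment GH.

Barycentric coordinates of the midpoint are the average: (2/7, 2/7, 3/7).
Converting: (2/7)·D + (2/7)·E + (3/7)·F = (-20/7, -25/7).

(-20/7, -25/7)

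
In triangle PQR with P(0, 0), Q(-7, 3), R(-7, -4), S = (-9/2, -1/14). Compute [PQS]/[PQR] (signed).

2/7

[PQR] = ½·(0·(3−(-4)) + (-7)·(-4−0) + (-7)·(0−3)) = ½·(0 + 28 + 21) = 49/2.
[PQS] = ½·(0·(3−(-1/14)) + (-7)·(-1/14−0) + (-9/2)·(0−3)) = ½·(0 + 1/2 + 27/2) = 7, so the ratio is 7/(49/2) = 2/7.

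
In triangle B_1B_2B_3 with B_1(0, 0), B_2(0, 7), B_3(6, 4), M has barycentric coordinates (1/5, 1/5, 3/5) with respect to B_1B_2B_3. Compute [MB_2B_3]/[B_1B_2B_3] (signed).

The signed ratio [MB_2B_3]/[B_1B_2B_3] equals the barycentric coordinate of M at vertex B_1, which is 1/5.

1/5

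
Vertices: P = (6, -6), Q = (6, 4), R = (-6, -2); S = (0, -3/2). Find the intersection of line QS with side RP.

(-2, -10/3)

Barycentric coordinates of S with respect to PQR: (1/4, 1/4, 1/2).
On side RP the Q-coordinate is zero; dropping S's Q-weight 1/4 and renormalizing the remaining 1/2 : 1/4 gives weights 2/3, 1/3 on R, P.
T = (2/3)·(-6, -2) + (1/3)·(6, -6) = (-2, -10/3).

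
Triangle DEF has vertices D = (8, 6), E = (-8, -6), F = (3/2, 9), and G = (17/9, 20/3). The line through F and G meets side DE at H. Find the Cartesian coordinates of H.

Barycentric coordinates of G with respect to DEF: (2/9, 1/9, 2/3).
On side DE the F-coordinate is zero; dropping G's F-weight 2/3 and renormalizing the remaining 2/9 : 1/9 gives weights 2/3, 1/3 on D, E.
H = (2/3)·(8, 6) + (1/3)·(-8, -6) = (8/3, 2).

(8/3, 2)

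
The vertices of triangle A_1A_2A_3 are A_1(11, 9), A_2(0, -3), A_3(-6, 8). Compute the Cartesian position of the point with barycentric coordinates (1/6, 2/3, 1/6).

(5/6, 5/6)

P = (1/6)·A_1 + (2/3)·A_2 + (1/6)·A_3.
x-coordinate: (1/6)·11 + (2/3)·0 + (1/6)·(-6) = 5/6.
y-coordinate: (1/6)·9 + (2/3)·(-3) + (1/6)·8 = 5/6.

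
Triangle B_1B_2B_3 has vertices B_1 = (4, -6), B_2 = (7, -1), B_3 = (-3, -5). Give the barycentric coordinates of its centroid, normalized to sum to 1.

(1/3, 1/3, 1/3)

The centroid is the average of the vertices, so each weight is 1/3.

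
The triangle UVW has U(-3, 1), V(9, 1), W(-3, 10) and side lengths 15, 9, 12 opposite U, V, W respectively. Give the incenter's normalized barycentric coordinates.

The incenter has barycentric coordinates proportional to the opposite side lengths: (15 : 9 : 12).
Normalizing by 15+9+12 = 36 gives (5/12, 1/4, 1/3).

(5/12, 1/4, 1/3)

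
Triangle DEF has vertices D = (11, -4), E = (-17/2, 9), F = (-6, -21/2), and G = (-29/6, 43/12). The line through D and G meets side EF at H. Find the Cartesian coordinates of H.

(-8, 51/10)

Barycentric coordinates of G with respect to DEF: (1/6, 2/3, 1/6).
On side EF the D-coordinate is zero; dropping G's D-weight 1/6 and renormalizing the remaining 2/3 : 1/6 gives weights 4/5, 1/5 on E, F.
H = (4/5)·(-17/2, 9) + (1/5)·(-6, -21/2) = (-8, 51/10).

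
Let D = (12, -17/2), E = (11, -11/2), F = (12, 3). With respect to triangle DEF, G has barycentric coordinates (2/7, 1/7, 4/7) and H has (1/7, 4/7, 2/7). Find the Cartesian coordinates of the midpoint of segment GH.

(163/14, -5/2)

Barycentric coordinates of the midpoint are the average: (3/14, 5/14, 3/7).
Converting: (3/14)·D + (5/14)·E + (3/7)·F = (163/14, -5/2).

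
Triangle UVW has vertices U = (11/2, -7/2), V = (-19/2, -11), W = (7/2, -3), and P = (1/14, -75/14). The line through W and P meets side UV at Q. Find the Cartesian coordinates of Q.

Barycentric coordinates of P with respect to UVW: (1/7, 2/7, 4/7).
On side UV the W-coordinate is zero; dropping P's W-weight 4/7 and renormalizing the remaining 1/7 : 2/7 gives weights 1/3, 2/3 on U, V.
Q = (1/3)·(11/2, -7/2) + (2/3)·(-19/2, -11) = (-9/2, -17/2).

(-9/2, -17/2)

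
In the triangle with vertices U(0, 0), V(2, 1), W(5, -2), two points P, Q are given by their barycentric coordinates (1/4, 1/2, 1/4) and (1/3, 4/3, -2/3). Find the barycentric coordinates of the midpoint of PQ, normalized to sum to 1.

Since both coordinate triples sum to 1, the midpoint's barycentrics are the componentwise average.
(1/4+1/3)/2 = 7/24; similarly 11/12 and -5/24.

(7/24, 11/12, -5/24)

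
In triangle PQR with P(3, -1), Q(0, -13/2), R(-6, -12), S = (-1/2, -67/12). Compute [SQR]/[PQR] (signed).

[PQR] = ½·(3·(-13/2−(-12)) + 0·(-12−(-1)) + (-6)·(-1−(-13/2))) = ½·(33/2 + 0 − 33) = -33/4.
[SQR] = ½·((-1/2)·(-13/2−(-12)) + 0·(-12−(-67/12)) + (-6)·(-67/12−(-13/2))) = ½·(-11/4 + 0 − 11/2) = -33/8, so the ratio is (-33/8)/(-33/4) = 1/2.

1/2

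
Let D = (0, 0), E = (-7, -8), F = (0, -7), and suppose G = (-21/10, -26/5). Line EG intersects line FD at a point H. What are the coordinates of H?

(0, -4)

Barycentric coordinates of G with respect to DEF: (3/10, 3/10, 2/5).
On side FD the E-coordinate is zero; dropping G's E-weight 3/10 and renormalizing the remaining 2/5 : 3/10 gives weights 4/7, 3/7 on F, D.
H = (4/7)·(0, -7) + (3/7)·(0, 0) = (0, -4).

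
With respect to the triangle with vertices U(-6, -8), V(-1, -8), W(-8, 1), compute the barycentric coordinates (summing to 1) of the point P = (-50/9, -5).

Signed area of the reference triangle: [UVW] = ½·((-6)·(-8−1) + (-1)·(1−(-8)) + (-8)·(-8−(-8))) = ½·(54 − 9 + 0) = 45/2.
[PVW] = ½·((-50/9)·(-8−1) + (-1)·(1−(-5)) + (-8)·(-5−(-8))) = ½·(50 − 6 − 24) = 10, so the U-coordinate is 10/(45/2) = 4/9.
[UPW] = ½·((-6)·(-5−1) + (-50/9)·(1−(-8)) + (-8)·(-8−(-5))) = ½·(36 − 50 + 24) = 5, so the V-coordinate is 2/9.
[UVP] = ½·((-6)·(-8−(-5)) + (-1)·(-5−(-8)) + (-50/9)·(-8−(-8))) = ½·(18 − 3 + 0) = 15/2, so the W-coordinate is 1/3.
Check: 4/9 + 2/9 + 1/3 = 1.

(4/9, 2/9, 1/3)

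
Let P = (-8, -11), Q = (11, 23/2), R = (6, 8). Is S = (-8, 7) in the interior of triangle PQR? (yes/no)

no

Barycentric coordinates of S: (-22/23, -126/23, 171/23).
The three coordinates are negative, negative, positive; a point is interior exactly when all three are positive.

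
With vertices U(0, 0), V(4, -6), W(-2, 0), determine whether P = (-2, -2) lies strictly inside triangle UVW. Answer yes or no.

Barycentric coordinates of P: (-1, 1/3, 5/3).
The three coordinates are negative, positive, positive; a point is interior exactly when all three are positive.

no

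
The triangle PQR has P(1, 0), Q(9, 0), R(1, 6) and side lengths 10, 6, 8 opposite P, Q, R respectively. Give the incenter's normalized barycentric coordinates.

The incenter has barycentric coordinates proportional to the opposite side lengths: (10 : 6 : 8).
Normalizing by 10+6+8 = 24 gives (5/12, 1/4, 1/3).

(5/12, 1/4, 1/3)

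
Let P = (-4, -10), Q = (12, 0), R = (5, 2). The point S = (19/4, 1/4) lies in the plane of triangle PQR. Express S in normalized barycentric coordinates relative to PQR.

Signed area of the reference triangle: [PQR] = ½·((-4)·(0−2) + 12·(2−(-10)) + 5·(-10−0)) = ½·(8 + 144 − 50) = 51.
[SQR] = ½·((19/4)·(0−2) + 12·(2−(1/4)) + 5·(1/4−0)) = ½·(-19/2 + 21 + 5/4) = 51/8, so the P-coordinate is (51/8)/51 = 1/8.
[PSR] = ½·((-4)·(1/4−2) + (19/4)·(2−(-10)) + 5·(-10−(1/4))) = ½·(7 + 57 − 205/4) = 51/8, so the Q-coordinate is 1/8.
[PQS] = ½·((-4)·(0−(1/4)) + 12·(1/4−(-10)) + (19/4)·(-10−0)) = ½·(1 + 123 − 95/2) = 153/4, so the R-coordinate is 3/4.

(1/8, 1/8, 3/4)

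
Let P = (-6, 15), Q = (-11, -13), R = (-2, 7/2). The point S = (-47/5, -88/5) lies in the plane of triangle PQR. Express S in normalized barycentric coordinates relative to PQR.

Signed area of the reference triangle: [PQR] = ½·((-6)·(-13−(7/2)) + (-11)·(7/2−15) + (-2)·(15−(-13))) = ½·(99 + 253/2 − 56) = 339/4.
[SQR] = ½·((-47/5)·(-13−(7/2)) + (-11)·(7/2−(-88/5)) + (-2)·(-88/5−(-13))) = ½·(1551/10 − 2321/10 + 46/5) = -339/10, so the P-coordinate is (-339/10)/(339/4) = -2/5.
[PSR] = ½·((-6)·(-88/5−(7/2)) + (-47/5)·(7/2−15) + (-2)·(15−(-88/5))) = ½·(633/5 + 1081/10 − 326/5) = 339/4, so the Q-coordinate is 1.
[PQS] = ½·((-6)·(-13−(-88/5)) + (-11)·(-88/5−15) + (-47/5)·(15−(-13))) = ½·(-138/5 + 1793/5 − 1316/5) = 339/10, so the R-coordinate is 2/5.

(-2/5, 1, 2/5)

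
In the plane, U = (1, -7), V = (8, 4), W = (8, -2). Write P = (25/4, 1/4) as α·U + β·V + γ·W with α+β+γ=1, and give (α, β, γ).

Signed area of the reference triangle: [UVW] = ½·(1·(4−(-2)) + 8·(-2−(-7)) + 8·(-7−4)) = ½·(6 + 40 − 88) = -21.
[PVW] = ½·((25/4)·(4−(-2)) + 8·(-2−(1/4)) + 8·(1/4−4)) = ½·(75/2 − 18 − 30) = -21/4, so the U-coordinate is (-21/4)/(-21) = 1/4.
[UPW] = ½·(1·(1/4−(-2)) + (25/4)·(-2−(-7)) + 8·(-7−(1/4))) = ½·(9/4 + 125/4 − 58) = -49/4, so the V-coordinate is 7/12.
[UVP] = ½·(1·(4−(1/4)) + 8·(1/4−(-7)) + (25/4)·(-7−4)) = ½·(15/4 + 58 − 275/4) = -7/2, so the W-coordinate is 1/6.
Check: 1/4 + 7/12 + 1/6 = 1.

(1/4, 7/12, 1/6)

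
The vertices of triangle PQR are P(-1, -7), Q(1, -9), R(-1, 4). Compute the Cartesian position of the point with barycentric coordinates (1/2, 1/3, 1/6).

S = (1/2)·P + (1/3)·Q + (1/6)·R.
x-coordinate: (1/2)·(-1) + (1/3)·1 + (1/6)·(-1) = -1/3.
y-coordinate: (1/2)·(-7) + (1/3)·(-9) + (1/6)·4 = -35/6.

(-1/3, -35/6)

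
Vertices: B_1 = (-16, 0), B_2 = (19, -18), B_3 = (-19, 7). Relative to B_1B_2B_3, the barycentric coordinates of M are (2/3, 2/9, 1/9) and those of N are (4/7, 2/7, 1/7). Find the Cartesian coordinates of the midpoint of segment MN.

(-472/63, -232/63)

Barycentric coordinates of the midpoint are the average: (13/21, 16/63, 8/63).
Converting: (13/21)·B_1 + (16/63)·B_2 + (8/63)·B_3 = (-472/63, -232/63).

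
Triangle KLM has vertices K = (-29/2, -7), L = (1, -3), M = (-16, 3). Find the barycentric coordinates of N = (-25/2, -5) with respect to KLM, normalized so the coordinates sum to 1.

(5/7, 1/7, 1/7)

Signed area of the reference triangle: [KLM] = ½·((-29/2)·(-3−3) + 1·(3−(-7)) + (-16)·(-7−(-3))) = ½·(87 + 10 + 64) = 161/2.
[NLM] = ½·((-25/2)·(-3−3) + 1·(3−(-5)) + (-16)·(-5−(-3))) = ½·(75 + 8 + 32) = 115/2, so the K-coordinate is (115/2)/(161/2) = 5/7.
[KNM] = ½·((-29/2)·(-5−3) + (-25/2)·(3−(-7)) + (-16)·(-7−(-5))) = ½·(116 − 125 + 32) = 23/2, so the L-coordinate is 1/7.
[KLN] = ½·((-29/2)·(-3−(-5)) + 1·(-5−(-7)) + (-25/2)·(-7−(-3))) = ½·(-29 + 2 + 50) = 23/2, so the M-coordinate is 1/7.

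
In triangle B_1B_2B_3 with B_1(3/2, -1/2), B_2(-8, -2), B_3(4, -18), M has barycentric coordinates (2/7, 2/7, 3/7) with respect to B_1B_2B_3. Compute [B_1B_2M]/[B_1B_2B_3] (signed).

The signed ratio [B_1B_2M]/[B_1B_2B_3] equals the barycentric coordinate of M at vertex B_3, which is 3/7.

3/7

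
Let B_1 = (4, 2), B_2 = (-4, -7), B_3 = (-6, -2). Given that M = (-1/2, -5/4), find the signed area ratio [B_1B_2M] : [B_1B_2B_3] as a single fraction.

[B_1B_2B_3] = ½·(4·(-7−(-2)) + (-4)·(-2−2) + (-6)·(2−(-7))) = ½·(-20 + 16 − 54) = -29.
[B_1B_2M] = ½·(4·(-7−(-5/4)) + (-4)·(-5/4−2) + (-1/2)·(2−(-7))) = ½·(-23 + 13 − 9/2) = -29/4, so the ratio is (-29/4)/(-29) = 1/4.

1/4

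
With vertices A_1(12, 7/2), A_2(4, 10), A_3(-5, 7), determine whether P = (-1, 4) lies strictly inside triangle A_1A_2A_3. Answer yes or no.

no

Barycentric coordinates of P: (26/55, -74/165, 161/165).
The three coordinates are positive, negative, positive; a point is interior exactly when all three are positive.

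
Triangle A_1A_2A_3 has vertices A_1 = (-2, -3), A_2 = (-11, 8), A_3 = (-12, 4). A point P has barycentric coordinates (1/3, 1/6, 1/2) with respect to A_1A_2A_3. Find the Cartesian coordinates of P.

(-17/2, 7/3)

P = (1/3)·A_1 + (1/6)·A_2 + (1/2)·A_3.
x-coordinate: (1/3)·(-2) + (1/6)·(-11) + (1/2)·(-12) = -17/2.
y-coordinate: (1/3)·(-3) + (1/6)·8 + (1/2)·4 = 7/3.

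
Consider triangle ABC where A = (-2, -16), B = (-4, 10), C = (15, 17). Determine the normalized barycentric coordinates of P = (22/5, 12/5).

(2/5, 1/5, 2/5)

Signed area of the reference triangle: [ABC] = ½·((-2)·(10−17) + (-4)·(17−(-16)) + 15·(-16−10)) = ½·(14 − 132 − 390) = -254.
[PBC] = ½·((22/5)·(10−17) + (-4)·(17−(12/5)) + 15·(12/5−10)) = ½·(-154/5 − 292/5 − 114) = -508/5, so the A-coordinate is (-508/5)/(-254) = 2/5.
[APC] = ½·((-2)·(12/5−17) + (22/5)·(17−(-16)) + 15·(-16−(12/5))) = ½·(146/5 + 726/5 − 276) = -254/5, so the B-coordinate is 1/5.
[ABP] = ½·((-2)·(10−(12/5)) + (-4)·(12/5−(-16)) + (22/5)·(-16−10)) = ½·(-76/5 − 368/5 − 572/5) = -508/5, so the C-coordinate is 2/5.
Check: 2/5 + 1/5 + 2/5 = 1.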